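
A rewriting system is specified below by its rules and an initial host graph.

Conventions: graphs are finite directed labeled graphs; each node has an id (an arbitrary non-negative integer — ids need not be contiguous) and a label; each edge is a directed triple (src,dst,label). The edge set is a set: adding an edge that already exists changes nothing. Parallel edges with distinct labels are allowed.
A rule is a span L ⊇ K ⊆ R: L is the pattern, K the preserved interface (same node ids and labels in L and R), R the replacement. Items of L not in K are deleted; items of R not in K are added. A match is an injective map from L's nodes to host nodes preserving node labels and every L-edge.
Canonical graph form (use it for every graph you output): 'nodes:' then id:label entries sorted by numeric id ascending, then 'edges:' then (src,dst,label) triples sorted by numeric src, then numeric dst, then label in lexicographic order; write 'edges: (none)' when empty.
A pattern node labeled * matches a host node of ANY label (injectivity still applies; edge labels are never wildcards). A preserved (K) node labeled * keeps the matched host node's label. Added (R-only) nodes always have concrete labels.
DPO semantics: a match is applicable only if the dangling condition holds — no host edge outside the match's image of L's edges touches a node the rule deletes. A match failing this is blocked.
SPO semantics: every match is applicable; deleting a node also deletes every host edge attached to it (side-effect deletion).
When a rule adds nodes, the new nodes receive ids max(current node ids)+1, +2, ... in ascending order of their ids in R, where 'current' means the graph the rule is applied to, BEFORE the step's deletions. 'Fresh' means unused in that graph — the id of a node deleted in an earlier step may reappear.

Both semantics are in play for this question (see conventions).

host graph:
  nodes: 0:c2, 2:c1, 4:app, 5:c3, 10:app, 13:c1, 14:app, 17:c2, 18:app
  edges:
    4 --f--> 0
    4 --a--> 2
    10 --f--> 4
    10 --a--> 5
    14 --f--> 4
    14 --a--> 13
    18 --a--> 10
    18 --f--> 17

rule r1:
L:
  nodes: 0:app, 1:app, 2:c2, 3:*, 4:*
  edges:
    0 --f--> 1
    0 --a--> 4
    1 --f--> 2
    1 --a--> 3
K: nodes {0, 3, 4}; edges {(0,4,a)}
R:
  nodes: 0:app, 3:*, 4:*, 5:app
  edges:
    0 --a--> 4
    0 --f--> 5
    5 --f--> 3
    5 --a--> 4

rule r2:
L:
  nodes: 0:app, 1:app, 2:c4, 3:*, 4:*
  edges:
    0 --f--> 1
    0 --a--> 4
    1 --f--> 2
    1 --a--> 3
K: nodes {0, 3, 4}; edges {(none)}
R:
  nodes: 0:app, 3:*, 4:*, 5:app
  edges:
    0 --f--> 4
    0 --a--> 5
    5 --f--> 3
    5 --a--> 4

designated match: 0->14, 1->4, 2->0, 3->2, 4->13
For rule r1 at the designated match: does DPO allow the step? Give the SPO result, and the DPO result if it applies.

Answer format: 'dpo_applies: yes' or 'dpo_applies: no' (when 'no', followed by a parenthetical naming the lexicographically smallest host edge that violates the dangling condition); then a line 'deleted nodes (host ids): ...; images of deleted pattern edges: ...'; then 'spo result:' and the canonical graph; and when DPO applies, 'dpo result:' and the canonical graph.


dpo_applies: no
(the rule deletes node 4, which keeps host edge (10,4,f) outside the match image — the dangling condition fails, DPO blocks; SPO proceeds and side-deletes such edges)
deleted nodes (host ids): 0, 4; images of deleted pattern edges: (4,0,f); (4,2,a); (14,4,f)
spo result:
nodes: 2:c1, 5:c3, 10:app, 13:c1, 14:app, 17:c2, 18:app, 19:app
edges: (10,5,a); (14,13,a); (14,19,f); (18,10,a); (18,17,f); (19,2,f); (19,13,a)


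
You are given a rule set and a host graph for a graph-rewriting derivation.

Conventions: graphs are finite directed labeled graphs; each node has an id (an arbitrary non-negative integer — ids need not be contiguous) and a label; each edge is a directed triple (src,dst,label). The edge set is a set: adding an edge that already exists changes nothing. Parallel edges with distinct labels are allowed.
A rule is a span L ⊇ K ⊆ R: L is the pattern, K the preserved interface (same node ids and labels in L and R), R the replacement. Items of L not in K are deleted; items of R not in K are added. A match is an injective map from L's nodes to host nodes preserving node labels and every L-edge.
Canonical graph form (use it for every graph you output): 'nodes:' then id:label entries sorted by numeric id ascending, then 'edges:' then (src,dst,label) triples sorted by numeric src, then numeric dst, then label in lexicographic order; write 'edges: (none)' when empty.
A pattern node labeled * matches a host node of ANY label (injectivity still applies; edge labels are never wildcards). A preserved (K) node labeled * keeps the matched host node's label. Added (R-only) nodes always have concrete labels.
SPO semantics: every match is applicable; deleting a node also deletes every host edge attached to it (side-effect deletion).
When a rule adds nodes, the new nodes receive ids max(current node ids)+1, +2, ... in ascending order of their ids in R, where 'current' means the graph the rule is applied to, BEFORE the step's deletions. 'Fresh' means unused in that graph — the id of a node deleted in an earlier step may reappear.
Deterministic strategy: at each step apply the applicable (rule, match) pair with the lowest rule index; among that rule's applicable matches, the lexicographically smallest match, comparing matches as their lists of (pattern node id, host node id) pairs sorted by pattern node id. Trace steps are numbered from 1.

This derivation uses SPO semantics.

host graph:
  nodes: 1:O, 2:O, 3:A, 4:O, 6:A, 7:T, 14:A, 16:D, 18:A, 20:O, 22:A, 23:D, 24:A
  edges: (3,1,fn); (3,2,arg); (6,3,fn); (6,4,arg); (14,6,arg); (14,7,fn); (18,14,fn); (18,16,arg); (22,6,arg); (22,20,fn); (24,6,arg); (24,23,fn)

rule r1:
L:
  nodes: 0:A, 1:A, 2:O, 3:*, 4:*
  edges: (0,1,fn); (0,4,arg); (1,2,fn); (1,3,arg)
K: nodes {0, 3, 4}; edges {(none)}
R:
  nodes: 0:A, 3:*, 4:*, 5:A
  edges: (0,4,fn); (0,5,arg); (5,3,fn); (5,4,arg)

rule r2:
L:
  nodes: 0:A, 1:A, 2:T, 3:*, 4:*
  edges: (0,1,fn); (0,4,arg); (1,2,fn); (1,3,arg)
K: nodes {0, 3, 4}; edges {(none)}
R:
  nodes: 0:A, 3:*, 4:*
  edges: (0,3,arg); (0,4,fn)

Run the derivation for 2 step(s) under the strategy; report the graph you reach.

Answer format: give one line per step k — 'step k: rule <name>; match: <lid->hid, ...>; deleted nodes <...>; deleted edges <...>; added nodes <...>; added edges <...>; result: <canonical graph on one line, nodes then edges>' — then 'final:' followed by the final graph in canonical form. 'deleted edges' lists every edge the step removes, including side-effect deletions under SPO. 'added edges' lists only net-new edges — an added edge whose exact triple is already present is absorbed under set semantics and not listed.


step 1: rule r1; match: 0->6, 1->3, 2->1, 3->2, 4->4; deleted nodes 1, 3; deleted edges (3,1,fn); (3,2,arg); (6,3,fn); (6,4,arg); added nodes 25; added edges (6,4,fn); (6,25,arg); (25,2,fn); (25,4,arg); result: nodes: 2:O, 4:O, 6:A, 7:T, 14:A, 16:D, 18:A, 20:O, 22:A, 23:D, 24:A, 25:A edges: (6,4,fn); (6,25,arg); (14,6,arg); (14,7,fn); (18,14,fn); (18,16,arg); (22,6,arg); (22,20,fn); (24,6,arg); (24,23,fn); (25,2,fn); (25,4,arg)
step 2: rule r2; match: 0->18, 1->14, 2->7, 3->6, 4->16; deleted nodes 7, 14; deleted edges (14,6,arg); (14,7,fn); (18,14,fn); (18,16,arg); added nodes (none); added edges (18,6,arg); (18,16,fn); result: nodes: 2:O, 4:O, 6:A, 16:D, 18:A, 20:O, 22:A, 23:D, 24:A, 25:A edges: (6,4,fn); (6,25,arg); (18,6,arg); (18,16,fn); (22,6,arg); (22,20,fn); (24,6,arg); (24,23,fn); (25,2,fn); (25,4,arg)
final:
nodes: 2:O, 4:O, 6:A, 16:D, 18:A, 20:O, 22:A, 23:D, 24:A, 25:A
edges: (6,4,fn); (6,25,arg); (18,6,arg); (18,16,fn); (22,6,arg); (22,20,fn); (24,6,arg); (24,23,fn); (25,2,fn); (25,4,arg)


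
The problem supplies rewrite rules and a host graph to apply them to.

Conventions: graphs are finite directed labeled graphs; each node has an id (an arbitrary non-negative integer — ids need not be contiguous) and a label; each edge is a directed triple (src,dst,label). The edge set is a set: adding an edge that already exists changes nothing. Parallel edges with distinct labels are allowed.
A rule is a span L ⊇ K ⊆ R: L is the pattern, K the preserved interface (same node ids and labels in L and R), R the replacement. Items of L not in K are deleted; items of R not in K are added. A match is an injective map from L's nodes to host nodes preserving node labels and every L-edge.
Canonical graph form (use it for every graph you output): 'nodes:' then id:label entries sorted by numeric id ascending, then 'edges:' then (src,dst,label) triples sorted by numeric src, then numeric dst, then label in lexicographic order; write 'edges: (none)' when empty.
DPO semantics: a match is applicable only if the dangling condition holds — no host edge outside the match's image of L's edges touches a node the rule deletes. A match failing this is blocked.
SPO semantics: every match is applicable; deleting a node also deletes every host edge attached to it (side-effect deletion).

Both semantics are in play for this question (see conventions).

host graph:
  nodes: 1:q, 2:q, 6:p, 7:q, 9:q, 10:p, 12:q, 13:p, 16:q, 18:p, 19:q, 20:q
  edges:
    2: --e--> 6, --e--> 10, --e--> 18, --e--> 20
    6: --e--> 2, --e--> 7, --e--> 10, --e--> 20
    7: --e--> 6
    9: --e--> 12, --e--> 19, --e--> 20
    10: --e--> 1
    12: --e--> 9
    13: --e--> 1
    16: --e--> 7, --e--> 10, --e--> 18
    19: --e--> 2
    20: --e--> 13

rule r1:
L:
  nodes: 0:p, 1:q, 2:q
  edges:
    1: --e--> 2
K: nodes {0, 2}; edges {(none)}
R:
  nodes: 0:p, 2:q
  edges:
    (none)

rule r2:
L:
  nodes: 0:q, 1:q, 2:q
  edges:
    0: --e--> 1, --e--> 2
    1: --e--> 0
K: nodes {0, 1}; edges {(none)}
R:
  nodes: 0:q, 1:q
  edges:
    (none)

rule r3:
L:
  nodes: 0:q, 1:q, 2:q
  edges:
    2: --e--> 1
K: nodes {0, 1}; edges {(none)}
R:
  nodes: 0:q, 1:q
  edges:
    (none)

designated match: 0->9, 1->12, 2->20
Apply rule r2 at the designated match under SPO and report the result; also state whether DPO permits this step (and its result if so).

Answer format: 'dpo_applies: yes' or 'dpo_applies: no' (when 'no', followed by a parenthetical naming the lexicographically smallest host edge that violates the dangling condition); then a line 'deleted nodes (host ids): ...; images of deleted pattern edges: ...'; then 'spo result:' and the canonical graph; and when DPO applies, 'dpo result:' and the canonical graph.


dpo_applies: no
(the rule deletes node 20, which keeps host edge (2,20,e) outside the match image — the dangling condition fails, DPO blocks; SPO proceeds and side-deletes such edges)
deleted nodes (host ids): 20; images of deleted pattern edges: (9,12,e); (9,20,e); (12,9,e)
spo result:
nodes: 1:q, 2:q, 6:p, 7:q, 9:q, 10:p, 12:q, 13:p, 16:q, 18:p, 19:q
edges: (2,6,e); (2,10,e); (2,18,e); (6,2,e); (6,7,e); (6,10,e); (7,6,e); (9,19,e); (10,1,e); (13,1,e); (16,7,e); (16,10,e); (16,18,e); (19,2,e)


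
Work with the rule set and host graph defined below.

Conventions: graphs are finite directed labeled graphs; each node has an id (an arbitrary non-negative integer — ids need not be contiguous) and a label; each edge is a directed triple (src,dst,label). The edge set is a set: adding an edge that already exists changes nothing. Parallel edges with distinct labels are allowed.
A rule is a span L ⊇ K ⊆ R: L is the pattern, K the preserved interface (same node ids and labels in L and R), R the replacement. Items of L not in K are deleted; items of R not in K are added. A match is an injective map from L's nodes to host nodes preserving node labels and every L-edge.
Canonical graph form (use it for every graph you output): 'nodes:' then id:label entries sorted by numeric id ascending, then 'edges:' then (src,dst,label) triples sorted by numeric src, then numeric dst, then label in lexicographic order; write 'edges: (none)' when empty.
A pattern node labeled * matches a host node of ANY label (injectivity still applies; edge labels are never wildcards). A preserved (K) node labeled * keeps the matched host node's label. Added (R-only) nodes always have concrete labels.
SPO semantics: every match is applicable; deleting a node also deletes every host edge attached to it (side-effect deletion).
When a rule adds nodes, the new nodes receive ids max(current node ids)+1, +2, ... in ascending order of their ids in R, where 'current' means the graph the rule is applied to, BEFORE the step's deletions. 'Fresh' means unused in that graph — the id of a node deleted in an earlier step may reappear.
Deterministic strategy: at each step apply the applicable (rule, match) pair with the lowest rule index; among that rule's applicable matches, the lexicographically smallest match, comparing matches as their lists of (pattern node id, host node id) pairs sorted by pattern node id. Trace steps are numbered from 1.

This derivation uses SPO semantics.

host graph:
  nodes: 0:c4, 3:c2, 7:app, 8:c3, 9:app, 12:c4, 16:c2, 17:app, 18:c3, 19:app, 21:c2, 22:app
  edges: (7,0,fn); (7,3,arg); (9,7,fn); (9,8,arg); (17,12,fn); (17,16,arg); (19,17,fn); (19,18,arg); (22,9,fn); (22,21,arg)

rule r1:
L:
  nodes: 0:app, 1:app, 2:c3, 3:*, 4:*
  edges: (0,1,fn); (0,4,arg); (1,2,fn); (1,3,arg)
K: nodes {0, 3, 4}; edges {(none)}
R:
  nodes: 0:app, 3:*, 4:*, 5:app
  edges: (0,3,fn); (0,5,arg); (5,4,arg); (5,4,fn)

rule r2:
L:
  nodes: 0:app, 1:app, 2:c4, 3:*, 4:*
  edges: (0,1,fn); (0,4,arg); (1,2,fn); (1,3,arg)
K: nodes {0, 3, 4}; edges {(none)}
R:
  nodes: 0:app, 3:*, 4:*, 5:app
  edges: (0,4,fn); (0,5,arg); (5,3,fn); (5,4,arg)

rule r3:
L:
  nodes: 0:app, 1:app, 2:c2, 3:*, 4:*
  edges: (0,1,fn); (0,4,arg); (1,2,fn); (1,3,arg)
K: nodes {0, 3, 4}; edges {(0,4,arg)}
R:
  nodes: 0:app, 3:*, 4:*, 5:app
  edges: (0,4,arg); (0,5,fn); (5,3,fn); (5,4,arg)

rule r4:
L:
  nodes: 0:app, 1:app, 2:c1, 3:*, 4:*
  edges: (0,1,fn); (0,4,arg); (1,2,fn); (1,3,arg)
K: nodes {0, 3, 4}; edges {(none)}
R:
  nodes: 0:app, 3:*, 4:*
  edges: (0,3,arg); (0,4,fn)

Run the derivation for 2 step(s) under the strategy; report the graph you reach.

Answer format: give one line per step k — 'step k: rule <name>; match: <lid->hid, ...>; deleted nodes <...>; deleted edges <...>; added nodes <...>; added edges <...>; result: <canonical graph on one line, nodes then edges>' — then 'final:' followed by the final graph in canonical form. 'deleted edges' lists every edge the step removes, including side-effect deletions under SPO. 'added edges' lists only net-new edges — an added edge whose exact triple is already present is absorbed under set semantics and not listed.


step 1: rule r2; match: 0->9, 1->7, 2->0, 3->3, 4->8; deleted nodes 0, 7; deleted edges (7,0,fn); (7,3,arg); (9,7,fn); (9,8,arg); added nodes 23; added edges (9,8,fn); (9,23,arg); (23,3,fn); (23,8,arg); result: nodes: 3:c2, 8:c3, 9:app, 12:c4, 16:c2, 17:app, 18:c3, 19:app, 21:c2, 22:app, 23:app edges: (9,8,fn); (9,23,arg); (17,12,fn); (17,16,arg); (19,17,fn); (19,18,arg); (22,9,fn); (22,21,arg); (23,3,fn); (23,8,arg)
step 2: rule r1; match: 0->22, 1->9, 2->8, 3->23, 4->21; deleted nodes 8, 9; deleted edges (9,8,fn); (9,23,arg); (22,9,fn); (22,21,arg); (23,8,arg); added nodes 24; added edges (22,23,fn); (22,24,arg); (24,21,arg); (24,21,fn); result: nodes: 3:c2, 12:c4, 16:c2, 17:app, 18:c3, 19:app, 21:c2, 22:app, 23:app, 24:app edges: (17,12,fn); (17,16,arg); (19,17,fn); (19,18,arg); (22,23,fn); (22,24,arg); (23,3,fn); (24,21,arg); (24,21,fn)
final:
nodes: 3:c2, 12:c4, 16:c2, 17:app, 18:c3, 19:app, 21:c2, 22:app, 23:app, 24:app
edges: (17,12,fn); (17,16,arg); (19,17,fn); (19,18,arg); (22,23,fn); (22,24,arg); (23,3,fn); (24,21,arg); (24,21,fn)


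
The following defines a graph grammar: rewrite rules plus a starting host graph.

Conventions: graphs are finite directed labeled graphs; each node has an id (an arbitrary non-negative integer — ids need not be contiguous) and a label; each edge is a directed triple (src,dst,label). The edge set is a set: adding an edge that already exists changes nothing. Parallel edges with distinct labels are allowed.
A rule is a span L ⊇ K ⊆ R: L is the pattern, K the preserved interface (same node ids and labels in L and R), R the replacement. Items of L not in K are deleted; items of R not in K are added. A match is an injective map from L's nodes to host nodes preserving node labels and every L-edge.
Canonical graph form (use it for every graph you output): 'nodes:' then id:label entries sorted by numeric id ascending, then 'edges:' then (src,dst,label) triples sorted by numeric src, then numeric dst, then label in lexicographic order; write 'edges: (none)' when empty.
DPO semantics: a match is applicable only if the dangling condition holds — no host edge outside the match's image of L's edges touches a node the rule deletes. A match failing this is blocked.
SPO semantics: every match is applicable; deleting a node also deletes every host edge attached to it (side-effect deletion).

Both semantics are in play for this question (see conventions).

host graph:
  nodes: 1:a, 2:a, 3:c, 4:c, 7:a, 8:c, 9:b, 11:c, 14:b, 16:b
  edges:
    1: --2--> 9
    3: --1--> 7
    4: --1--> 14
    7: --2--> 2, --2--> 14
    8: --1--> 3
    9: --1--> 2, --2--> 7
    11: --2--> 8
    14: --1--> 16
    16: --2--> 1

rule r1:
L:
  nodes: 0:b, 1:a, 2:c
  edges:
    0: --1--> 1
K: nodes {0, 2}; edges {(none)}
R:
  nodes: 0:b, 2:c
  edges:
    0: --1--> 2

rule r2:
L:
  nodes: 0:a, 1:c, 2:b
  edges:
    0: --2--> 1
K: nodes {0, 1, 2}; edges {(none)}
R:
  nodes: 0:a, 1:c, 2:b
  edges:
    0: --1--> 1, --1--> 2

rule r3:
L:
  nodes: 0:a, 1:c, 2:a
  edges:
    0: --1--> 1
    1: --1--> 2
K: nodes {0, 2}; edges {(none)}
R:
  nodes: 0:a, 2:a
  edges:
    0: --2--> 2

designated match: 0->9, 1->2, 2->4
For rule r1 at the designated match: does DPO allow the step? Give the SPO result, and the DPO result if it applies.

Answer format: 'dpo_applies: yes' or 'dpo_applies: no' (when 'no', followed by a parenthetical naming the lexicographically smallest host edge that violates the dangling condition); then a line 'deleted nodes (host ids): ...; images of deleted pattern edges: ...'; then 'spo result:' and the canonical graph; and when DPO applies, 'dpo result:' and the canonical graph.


dpo_applies: no
(the rule deletes node 2, which keeps host edge (7,2,2) outside the match image — the dangling condition fails, DPO blocks; SPO proceeds and side-deletes such edges)
deleted nodes (host ids): 2; images of deleted pattern edges: (9,2,1)
spo result:
nodes: 1:a, 3:c, 4:c, 7:a, 8:c, 9:b, 11:c, 14:b, 16:b
edges: (1,9,2); (3,7,1); (4,14,1); (7,14,2); (8,3,1); (9,4,1); (9,7,2); (11,8,2); (14,16,1); (16,1,2)


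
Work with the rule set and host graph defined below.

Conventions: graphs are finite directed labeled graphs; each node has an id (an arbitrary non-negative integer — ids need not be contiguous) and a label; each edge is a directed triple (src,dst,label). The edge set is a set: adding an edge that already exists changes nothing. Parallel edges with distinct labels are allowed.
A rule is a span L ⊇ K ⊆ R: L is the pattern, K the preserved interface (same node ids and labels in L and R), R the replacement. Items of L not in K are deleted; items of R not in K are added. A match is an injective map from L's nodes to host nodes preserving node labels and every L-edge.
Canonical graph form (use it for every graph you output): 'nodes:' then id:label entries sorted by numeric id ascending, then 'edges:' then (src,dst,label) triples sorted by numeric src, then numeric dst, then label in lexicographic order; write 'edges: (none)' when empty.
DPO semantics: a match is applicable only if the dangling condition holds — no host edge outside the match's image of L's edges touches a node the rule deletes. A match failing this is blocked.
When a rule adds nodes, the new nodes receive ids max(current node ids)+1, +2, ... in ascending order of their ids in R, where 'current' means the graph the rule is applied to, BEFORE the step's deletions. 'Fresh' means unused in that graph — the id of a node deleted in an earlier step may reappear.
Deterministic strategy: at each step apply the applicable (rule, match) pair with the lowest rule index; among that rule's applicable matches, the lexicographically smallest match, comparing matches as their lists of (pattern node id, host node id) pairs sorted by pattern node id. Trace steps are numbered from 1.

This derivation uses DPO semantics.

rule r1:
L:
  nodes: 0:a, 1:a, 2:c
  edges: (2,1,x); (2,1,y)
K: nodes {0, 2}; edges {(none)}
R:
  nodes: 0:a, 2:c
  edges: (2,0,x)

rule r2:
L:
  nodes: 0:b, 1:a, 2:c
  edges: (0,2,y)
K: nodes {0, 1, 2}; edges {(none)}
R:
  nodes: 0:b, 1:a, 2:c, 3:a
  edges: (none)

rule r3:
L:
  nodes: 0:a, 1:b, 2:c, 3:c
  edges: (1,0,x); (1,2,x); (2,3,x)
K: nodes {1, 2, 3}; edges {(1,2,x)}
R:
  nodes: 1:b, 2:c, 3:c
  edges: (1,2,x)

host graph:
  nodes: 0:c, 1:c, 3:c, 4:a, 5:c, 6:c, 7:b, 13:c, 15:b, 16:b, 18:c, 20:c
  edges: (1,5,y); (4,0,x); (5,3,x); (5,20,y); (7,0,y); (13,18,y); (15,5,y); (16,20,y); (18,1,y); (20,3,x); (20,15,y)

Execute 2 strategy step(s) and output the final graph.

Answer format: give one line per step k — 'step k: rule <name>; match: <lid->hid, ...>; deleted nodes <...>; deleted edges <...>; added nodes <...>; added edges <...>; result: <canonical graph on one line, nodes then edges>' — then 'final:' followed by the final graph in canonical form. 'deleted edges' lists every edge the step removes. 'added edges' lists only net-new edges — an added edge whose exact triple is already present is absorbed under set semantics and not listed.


step 1: rule r2; match: 0->7, 1->4, 2->0; deleted nodes (none); deleted edges (7,0,y); added nodes 21; added edges (none); result: nodes: 0:c, 1:c, 3:c, 4:a, 5:c, 6:c, 7:b, 13:c, 15:b, 16:b, 18:c, 20:c, 21:a edges: (1,5,y); (4,0,x); (5,3,x); (5,20,y); (13,18,y); (15,5,y); (16,20,y); (18,1,y); (20,3,x); (20,15,y)
step 2: rule r2; match: 0->15, 1->4, 2->5; deleted nodes (none); deleted edges (15,5,y); added nodes 22; added edges (none); result: nodes: 0:c, 1:c, 3:c, 4:a, 5:c, 6:c, 7:b, 13:c, 15:b, 16:b, 18:c, 20:c, 21:a, 22:a edges: (1,5,y); (4,0,x); (5,3,x); (5,20,y); (13,18,y); (16,20,y); (18,1,y); (20,3,x); (20,15,y)
final:
nodes: 0:c, 1:c, 3:c, 4:a, 5:c, 6:c, 7:b, 13:c, 15:b, 16:b, 18:c, 20:c, 21:a, 22:a
edges: (1,5,y); (4,0,x); (5,3,x); (5,20,y); (13,18,y); (16,20,y); (18,1,y); (20,3,x); (20,15,y)


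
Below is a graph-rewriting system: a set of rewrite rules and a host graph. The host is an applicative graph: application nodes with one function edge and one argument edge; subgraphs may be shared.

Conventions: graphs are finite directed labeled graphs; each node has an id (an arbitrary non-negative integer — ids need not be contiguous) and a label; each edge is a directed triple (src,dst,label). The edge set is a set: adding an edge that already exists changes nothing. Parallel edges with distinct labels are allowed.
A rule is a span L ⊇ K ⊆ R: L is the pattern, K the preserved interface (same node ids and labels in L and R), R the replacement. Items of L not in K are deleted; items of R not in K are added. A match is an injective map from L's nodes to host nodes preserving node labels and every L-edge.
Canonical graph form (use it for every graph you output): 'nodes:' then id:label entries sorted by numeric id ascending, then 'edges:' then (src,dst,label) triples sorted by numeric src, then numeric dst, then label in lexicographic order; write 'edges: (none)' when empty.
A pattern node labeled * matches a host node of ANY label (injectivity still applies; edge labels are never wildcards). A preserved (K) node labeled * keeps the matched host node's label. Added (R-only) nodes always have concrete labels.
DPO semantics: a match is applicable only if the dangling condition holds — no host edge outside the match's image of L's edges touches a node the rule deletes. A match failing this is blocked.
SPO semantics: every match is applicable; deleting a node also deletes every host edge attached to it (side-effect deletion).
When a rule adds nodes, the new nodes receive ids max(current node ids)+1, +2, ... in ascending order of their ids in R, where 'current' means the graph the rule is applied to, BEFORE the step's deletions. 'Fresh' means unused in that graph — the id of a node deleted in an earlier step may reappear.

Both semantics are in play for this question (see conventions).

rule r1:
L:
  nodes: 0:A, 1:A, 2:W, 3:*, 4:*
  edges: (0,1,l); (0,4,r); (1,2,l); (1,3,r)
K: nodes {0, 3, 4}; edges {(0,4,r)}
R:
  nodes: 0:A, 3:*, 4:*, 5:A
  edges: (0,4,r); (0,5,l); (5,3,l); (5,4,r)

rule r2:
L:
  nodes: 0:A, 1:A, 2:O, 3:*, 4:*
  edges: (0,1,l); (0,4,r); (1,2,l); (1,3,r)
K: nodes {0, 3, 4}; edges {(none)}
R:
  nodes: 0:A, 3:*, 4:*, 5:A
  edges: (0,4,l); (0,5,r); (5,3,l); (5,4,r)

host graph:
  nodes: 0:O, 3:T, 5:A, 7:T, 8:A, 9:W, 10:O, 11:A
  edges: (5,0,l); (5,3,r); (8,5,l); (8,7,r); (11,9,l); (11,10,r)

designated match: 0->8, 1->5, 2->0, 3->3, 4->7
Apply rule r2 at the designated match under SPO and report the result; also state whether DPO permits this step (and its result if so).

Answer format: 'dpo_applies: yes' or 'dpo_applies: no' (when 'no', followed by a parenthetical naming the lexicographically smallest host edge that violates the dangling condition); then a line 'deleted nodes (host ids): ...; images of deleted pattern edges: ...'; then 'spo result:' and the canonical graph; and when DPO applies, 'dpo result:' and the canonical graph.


dpo_applies: yes
deleted nodes (host ids): 0, 5; images of deleted pattern edges: (5,0,l); (5,3,r); (8,5,l); (8,7,r)
spo result:
nodes: 3:T, 7:T, 8:A, 9:W, 10:O, 11:A, 12:A
edges: (8,7,l); (8,12,r); (11,9,l); (11,10,r); (12,3,l); (12,7,r)
dpo result:
nodes: 3:T, 7:T, 8:A, 9:W, 10:O, 11:A, 12:A
edges: (8,7,l); (8,12,r); (11,9,l); (11,10,r); (12,3,l); (12,7,r)


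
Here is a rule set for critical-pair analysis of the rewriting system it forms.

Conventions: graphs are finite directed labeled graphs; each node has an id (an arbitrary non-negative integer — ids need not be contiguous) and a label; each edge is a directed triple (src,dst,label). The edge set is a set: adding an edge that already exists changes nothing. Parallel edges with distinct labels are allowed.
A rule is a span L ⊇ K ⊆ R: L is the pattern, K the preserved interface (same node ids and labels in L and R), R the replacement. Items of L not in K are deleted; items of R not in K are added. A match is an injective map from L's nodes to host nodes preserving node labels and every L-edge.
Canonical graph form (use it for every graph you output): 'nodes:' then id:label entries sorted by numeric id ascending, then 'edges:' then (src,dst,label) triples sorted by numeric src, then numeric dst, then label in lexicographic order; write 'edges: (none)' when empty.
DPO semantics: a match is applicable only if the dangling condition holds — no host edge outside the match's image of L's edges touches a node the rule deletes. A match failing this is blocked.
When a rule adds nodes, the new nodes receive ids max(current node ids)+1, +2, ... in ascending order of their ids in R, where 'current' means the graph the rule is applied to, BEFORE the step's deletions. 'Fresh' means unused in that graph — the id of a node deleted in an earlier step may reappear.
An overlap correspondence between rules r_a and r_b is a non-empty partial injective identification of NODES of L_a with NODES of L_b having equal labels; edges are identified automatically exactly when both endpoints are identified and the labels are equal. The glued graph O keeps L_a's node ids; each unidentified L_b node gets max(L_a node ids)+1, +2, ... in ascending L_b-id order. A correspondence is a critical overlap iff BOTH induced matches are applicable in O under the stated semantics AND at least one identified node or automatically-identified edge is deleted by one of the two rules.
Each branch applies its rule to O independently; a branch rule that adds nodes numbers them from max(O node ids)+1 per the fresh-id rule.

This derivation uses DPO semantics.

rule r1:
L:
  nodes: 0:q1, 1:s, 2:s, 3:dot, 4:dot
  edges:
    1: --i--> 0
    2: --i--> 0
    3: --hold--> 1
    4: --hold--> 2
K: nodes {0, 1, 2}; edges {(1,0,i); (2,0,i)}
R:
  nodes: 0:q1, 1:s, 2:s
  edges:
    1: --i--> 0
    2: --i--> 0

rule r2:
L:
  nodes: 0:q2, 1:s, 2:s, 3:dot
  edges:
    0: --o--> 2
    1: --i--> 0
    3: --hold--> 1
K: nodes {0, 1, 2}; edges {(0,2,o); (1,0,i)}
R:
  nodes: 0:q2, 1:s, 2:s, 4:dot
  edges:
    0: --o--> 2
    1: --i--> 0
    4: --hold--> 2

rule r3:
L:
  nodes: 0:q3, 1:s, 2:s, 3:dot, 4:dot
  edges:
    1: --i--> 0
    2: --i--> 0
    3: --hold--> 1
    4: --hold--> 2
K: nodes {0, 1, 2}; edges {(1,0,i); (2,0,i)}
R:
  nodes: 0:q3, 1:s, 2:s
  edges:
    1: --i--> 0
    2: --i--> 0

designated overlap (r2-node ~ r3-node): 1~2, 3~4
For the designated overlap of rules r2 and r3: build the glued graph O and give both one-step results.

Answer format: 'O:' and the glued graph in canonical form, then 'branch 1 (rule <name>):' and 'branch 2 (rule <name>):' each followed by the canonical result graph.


O:
nodes: 0:q2, 1:s, 2:s, 3:dot, 4:q3, 5:s, 6:dot
edges: (0,2,o); (1,0,i); (1,4,i); (3,1,hold); (5,4,i); (6,5,hold)
branch 1 (rule r2):
nodes: 0:q2, 1:s, 2:s, 4:q3, 5:s, 6:dot, 7:dot
edges: (0,2,o); (1,0,i); (1,4,i); (5,4,i); (6,5,hold); (7,2,hold)
branch 2 (rule r3):
nodes: 0:q2, 1:s, 2:s, 4:q3, 5:s
edges: (0,2,o); (1,0,i); (1,4,i); (5,4,i)


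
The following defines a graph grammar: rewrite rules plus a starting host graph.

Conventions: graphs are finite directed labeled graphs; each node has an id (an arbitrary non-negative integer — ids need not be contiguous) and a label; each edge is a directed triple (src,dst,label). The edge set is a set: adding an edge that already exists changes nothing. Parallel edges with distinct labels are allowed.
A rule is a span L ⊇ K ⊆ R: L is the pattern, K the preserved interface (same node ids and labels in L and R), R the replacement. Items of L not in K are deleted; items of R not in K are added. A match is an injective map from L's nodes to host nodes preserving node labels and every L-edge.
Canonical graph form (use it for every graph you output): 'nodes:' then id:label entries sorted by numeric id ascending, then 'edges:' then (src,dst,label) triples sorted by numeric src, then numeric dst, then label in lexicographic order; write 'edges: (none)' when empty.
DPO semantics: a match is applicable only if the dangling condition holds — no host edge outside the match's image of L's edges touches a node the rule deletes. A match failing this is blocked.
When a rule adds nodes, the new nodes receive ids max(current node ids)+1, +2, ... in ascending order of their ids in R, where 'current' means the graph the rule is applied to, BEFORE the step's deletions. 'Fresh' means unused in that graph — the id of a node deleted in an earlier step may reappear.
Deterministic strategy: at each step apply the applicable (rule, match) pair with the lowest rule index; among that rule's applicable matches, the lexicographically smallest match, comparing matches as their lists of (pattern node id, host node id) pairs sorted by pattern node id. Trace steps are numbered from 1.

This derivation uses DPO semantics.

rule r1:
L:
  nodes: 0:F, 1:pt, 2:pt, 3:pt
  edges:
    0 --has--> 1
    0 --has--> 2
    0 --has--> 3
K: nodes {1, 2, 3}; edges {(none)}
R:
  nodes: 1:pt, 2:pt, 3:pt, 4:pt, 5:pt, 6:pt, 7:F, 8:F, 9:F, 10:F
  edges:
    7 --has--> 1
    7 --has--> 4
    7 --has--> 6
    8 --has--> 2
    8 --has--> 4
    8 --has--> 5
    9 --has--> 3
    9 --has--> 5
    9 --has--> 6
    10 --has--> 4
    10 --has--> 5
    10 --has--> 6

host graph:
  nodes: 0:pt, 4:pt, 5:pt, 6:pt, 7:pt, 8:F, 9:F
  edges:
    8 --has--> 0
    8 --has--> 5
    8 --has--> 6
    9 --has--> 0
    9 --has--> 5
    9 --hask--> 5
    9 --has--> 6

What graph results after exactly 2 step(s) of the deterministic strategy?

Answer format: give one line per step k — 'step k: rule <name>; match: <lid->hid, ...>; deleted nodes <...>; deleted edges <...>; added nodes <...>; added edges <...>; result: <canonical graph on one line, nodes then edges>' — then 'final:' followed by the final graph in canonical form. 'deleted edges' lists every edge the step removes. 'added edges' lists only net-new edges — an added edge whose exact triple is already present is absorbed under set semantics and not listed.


step 1: rule r1; match: 0->8, 1->0, 2->5, 3->6; deleted nodes 8; deleted edges (8,0,has); (8,5,has); (8,6,has); added nodes 10, 11, 12, 13, 14, 15, 16; added edges (13,0,has); (13,10,has); (13,12,has); (14,5,has); (14,10,has); (14,11,has); (15,6,has); (15,11,has); (15,12,has); (16,10,has); (16,11,has); (16,12,has); result: nodes: 0:pt, 4:pt, 5:pt, 6:pt, 7:pt, 9:F, 10:pt, 11:pt, 12:pt, 13:F, 14:F, 15:F, 16:F edges: (9,0,has); (9,5,has); (9,5,hask); (9,6,has); (13,0,has); (13,10,has); (13,12,has); (14,5,has); (14,10,has); (14,11,has); (15,6,has); (15,11,has); (15,12,has); (16,10,has); (16,11,has); (16,12,has)
step 2: rule r1; match: 0->13, 1->0, 2->10, 3->12; deleted nodes 13; deleted edges (13,0,has); (13,10,has); (13,12,has); added nodes 17, 18, 19, 20, 21, 22, 23; added edges (20,0,has); (20,17,has); (20,19,has); (21,10,has); (21,17,has); (21,18,has); (22,12,has); (22,18,has); (22,19,has); (23,17,has); (23,18,has); (23,19,has); result: nodes: 0:pt, 4:pt, 5:pt, 6:pt, 7:pt, 9:F, 10:pt, 11:pt, 12:pt, 14:F, 15:F, 16:F, 17:pt, 18:pt, 19:pt, 20:F, 21:F, 22:F, 23:F edges: (9,0,has); (9,5,has); (9,5,hask); (9,6,has); (14,5,has); (14,10,has); (14,11,has); (15,6,has); (15,11,has); (15,12,has); (16,10,has); (16,11,has); (16,12,has); (20,0,has); (20,17,has); (20,19,has); (21,10,has); (21,17,has); (21,18,has); (22,12,has); (22,18,has); (22,19,has); (23,17,has); (23,18,has); (23,19,has)
final:
nodes: 0:pt, 4:pt, 5:pt, 6:pt, 7:pt, 9:F, 10:pt, 11:pt, 12:pt, 14:F, 15:F, 16:F, 17:pt, 18:pt, 19:pt, 20:F, 21:F, 22:F, 23:F
edges: (9,0,has); (9,5,has); (9,5,hask); (9,6,has); (14,5,has); (14,10,has); (14,11,has); (15,6,has); (15,11,has); (15,12,has); (16,10,has); (16,11,has); (16,12,has); (20,0,has); (20,17,has); (20,19,has); (21,10,has); (21,17,has); (21,18,has); (22,12,has); (22,18,has); (22,19,has); (23,17,has); (23,18,has); (23,19,has)


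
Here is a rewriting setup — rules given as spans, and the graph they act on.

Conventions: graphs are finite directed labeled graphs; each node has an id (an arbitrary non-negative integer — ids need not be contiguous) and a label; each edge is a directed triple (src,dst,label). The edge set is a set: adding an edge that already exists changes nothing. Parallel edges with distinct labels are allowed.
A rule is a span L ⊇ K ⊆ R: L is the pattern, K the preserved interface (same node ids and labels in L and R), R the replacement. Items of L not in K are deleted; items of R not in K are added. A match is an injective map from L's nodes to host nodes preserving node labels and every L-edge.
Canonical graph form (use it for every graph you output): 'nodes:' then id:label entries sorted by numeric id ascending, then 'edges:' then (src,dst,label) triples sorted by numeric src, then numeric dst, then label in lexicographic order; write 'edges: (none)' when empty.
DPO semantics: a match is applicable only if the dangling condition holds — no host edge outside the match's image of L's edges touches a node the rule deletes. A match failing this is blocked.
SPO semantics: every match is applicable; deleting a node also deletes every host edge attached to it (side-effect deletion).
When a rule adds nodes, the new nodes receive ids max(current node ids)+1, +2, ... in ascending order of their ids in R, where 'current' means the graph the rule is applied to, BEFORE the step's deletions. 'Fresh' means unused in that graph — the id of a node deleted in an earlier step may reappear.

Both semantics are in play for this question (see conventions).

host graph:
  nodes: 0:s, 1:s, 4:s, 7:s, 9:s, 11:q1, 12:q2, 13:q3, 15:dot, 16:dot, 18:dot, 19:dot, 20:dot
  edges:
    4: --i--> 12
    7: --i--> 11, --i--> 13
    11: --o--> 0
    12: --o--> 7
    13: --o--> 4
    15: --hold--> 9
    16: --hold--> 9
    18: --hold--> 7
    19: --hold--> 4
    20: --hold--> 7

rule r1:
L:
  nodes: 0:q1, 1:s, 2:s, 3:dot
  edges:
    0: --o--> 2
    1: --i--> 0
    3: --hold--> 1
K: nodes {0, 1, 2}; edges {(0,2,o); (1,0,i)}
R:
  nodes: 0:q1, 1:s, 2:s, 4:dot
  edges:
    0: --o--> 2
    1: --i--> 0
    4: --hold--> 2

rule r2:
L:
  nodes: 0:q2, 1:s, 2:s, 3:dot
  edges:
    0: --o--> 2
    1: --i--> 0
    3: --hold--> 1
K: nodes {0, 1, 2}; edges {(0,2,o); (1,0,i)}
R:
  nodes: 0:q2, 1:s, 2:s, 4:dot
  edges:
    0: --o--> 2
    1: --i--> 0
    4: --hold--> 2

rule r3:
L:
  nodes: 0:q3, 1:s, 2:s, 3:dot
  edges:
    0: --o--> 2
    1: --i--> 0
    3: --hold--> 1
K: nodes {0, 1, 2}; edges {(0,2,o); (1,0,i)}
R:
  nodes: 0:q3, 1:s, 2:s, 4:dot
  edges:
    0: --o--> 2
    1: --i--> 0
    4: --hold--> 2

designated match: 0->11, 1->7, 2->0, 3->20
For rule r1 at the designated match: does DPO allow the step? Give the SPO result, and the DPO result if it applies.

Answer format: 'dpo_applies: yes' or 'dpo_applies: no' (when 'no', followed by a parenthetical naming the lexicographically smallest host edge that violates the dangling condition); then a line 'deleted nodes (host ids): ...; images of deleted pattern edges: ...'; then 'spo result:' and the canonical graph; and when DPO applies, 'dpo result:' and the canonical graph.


dpo_applies: yes
deleted nodes (host ids): 20; images of deleted pattern edges: (20,7,hold)
spo result:
nodes: 0:s, 1:s, 4:s, 7:s, 9:s, 11:q1, 12:q2, 13:q3, 15:dot, 16:dot, 18:dot, 19:dot, 21:dot
edges: (4,12,i); (7,11,i); (7,13,i); (11,0,o); (12,7,o); (13,4,o); (15,9,hold); (16,9,hold); (18,7,hold); (19,4,hold); (21,0,hold)
dpo result:
nodes: 0:s, 1:s, 4:s, 7:s, 9:s, 11:q1, 12:q2, 13:q3, 15:dot, 16:dot, 18:dot, 19:dot, 21:dot
edges: (4,12,i); (7,11,i); (7,13,i); (11,0,o); (12,7,o); (13,4,o); (15,9,hold); (16,9,hold); (18,7,hold); (19,4,hold); (21,0,hold)


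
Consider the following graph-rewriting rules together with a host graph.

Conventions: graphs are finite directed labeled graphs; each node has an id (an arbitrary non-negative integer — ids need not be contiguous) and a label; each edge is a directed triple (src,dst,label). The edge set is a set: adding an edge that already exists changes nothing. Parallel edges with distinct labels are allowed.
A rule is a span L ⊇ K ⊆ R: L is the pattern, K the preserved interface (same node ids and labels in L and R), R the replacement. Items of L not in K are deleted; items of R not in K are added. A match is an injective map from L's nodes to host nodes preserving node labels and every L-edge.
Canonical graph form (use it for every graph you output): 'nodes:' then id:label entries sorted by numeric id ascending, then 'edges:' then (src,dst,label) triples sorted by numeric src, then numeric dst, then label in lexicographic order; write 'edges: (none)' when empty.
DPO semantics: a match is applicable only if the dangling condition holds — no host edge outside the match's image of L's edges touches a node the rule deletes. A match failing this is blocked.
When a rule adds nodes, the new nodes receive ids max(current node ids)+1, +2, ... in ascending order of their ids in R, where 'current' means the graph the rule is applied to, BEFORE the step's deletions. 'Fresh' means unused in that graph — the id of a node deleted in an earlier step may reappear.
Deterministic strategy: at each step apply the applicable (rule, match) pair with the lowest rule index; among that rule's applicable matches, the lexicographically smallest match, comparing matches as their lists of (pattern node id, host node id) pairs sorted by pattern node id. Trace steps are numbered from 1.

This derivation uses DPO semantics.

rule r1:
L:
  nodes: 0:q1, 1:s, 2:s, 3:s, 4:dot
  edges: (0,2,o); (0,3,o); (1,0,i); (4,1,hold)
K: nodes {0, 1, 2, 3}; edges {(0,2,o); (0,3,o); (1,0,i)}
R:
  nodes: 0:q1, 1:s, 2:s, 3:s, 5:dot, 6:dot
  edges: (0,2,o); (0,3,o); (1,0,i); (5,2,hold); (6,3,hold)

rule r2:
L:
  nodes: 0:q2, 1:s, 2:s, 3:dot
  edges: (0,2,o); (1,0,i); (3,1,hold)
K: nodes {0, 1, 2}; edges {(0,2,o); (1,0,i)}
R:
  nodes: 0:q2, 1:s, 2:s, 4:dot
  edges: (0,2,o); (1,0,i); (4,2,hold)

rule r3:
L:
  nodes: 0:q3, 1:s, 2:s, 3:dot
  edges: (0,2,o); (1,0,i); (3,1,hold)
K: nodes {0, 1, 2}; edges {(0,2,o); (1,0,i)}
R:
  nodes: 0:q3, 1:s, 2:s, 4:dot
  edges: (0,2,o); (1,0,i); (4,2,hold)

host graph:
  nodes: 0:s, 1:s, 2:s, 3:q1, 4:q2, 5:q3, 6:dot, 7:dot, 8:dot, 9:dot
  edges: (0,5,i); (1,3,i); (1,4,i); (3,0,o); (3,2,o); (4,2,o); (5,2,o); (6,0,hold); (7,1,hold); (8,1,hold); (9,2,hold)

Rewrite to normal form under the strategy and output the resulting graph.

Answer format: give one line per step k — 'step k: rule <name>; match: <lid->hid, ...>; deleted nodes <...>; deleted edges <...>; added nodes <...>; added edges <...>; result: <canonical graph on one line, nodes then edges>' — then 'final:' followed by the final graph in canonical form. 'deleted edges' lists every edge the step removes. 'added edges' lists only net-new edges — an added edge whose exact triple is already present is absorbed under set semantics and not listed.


step 1: rule r1; match: 0->3, 1->1, 2->0, 3->2, 4->7; deleted nodes 7; deleted edges (7,1,hold); added nodes 10, 11; added edges (10,0,hold); (11,2,hold); result: nodes: 0:s, 1:s, 2:s, 3:q1, 4:q2, 5:q3, 6:dot, 8:dot, 9:dot, 10:dot, 11:dot edges: (0,5,i); (1,3,i); (1,4,i); (3,0,o); (3,2,o); (4,2,o); (5,2,o); (6,0,hold); (8,1,hold); (9,2,hold); (10,0,hold); (11,2,hold)
step 2: rule r1; match: 0->3, 1->1, 2->0, 3->2, 4->8; deleted nodes 8; deleted edges (8,1,hold); added nodes 12, 13; added edges (12,0,hold); (13,2,hold); result: nodes: 0:s, 1:s, 2:s, 3:q1, 4:q2, 5:q3, 6:dot, 9:dot, 10:dot, 11:dot, 12:dot, 13:dot edges: (0,5,i); (1,3,i); (1,4,i); (3,0,o); (3,2,o); (4,2,o); (5,2,o); (6,0,hold); (9,2,hold); (10,0,hold); (11,2,hold); (12,0,hold); (13,2,hold)
step 3: rule r3; match: 0->5, 1->0, 2->2, 3->6; deleted nodes 6; deleted edges (6,0,hold); added nodes 14; added edges (14,2,hold); result: nodes: 0:s, 1:s, 2:s, 3:q1, 4:q2, 5:q3, 9:dot, 10:dot, 11:dot, 12:dot, 13:dot, 14:dot edges: (0,5,i); (1,3,i); (1,4,i); (3,0,o); (3,2,o); (4,2,o); (5,2,o); (9,2,hold); (10,0,hold); (11,2,hold); (12,0,hold); (13,2,hold); (14,2,hold)
step 4: rule r3; match: 0->5, 1->0, 2->2, 3->10; deleted nodes 10; deleted edges (10,0,hold); added nodes 15; added edges (15,2,hold); result: nodes: 0:s, 1:s, 2:s, 3:q1, 4:q2, 5:q3, 9:dot, 11:dot, 12:dot, 13:dot, 14:dot, 15:dot edges: (0,5,i); (1,3,i); (1,4,i); (3,0,o); (3,2,o); (4,2,o); (5,2,o); (9,2,hold); (11,2,hold); (12,0,hold); (13,2,hold); (14,2,hold); (15,2,hold)
step 5: rule r3; match: 0->5, 1->0, 2->2, 3->12; deleted nodes 12; deleted edges (12,0,hold); added nodes 16; added edges (16,2,hold); result: nodes: 0:s, 1:s, 2:s, 3:q1, 4:q2, 5:q3, 9:dot, 11:dot, 13:dot, 14:dot, 15:dot, 16:dot edges: (0,5,i); (1,3,i); (1,4,i); (3,0,o); (3,2,o); (4,2,o); (5,2,o); (9,2,hold); (11,2,hold); (13,2,hold); (14,2,hold); (15,2,hold); (16,2,hold)
final:
nodes: 0:s, 1:s, 2:s, 3:q1, 4:q2, 5:q3, 9:dot, 11:dot, 13:dot, 14:dot, 15:dot, 16:dot
edges: (0,5,i); (1,3,i); (1,4,i); (3,0,o); (3,2,o); (4,2,o); (5,2,o); (9,2,hold); (11,2,hold); (13,2,hold); (14,2,hold); (15,2,hold); (16,2,hold)
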